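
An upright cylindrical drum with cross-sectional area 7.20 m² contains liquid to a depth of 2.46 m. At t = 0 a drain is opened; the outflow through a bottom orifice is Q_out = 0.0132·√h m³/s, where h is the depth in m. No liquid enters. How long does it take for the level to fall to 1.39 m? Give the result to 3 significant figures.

425 s

A dh/dt = −Q_out = −0.0132 √h.
∫ h^(−1/2) dh = −(0.0132/A) ∫ dt, giving 2√h = 2√h₀ − (0.0132/A) t.
t = 2A(√h₀ − √h)/0.0132 = 2·7.20·(√2.46 − √1.39)/0.0132
  = 14.400 × (1.5684 − 1.1790) / 0.0132 = 424.86 s.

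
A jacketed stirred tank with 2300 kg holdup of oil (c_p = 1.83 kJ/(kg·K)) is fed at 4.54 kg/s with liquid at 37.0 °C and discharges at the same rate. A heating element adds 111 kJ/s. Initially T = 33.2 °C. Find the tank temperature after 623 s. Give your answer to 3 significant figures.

45.3 °C

Heat balance on the well-mixed liquid: M c_p dT/dt = ṁ c_p (T_in − T) + 111.
Rearrange: dT/dt = (T_ss − T)/τ with τ = M/ṁ = 506.61 s and T_ss = T_in + Q̇/(ṁ c_p) = 50.360 °C.
This is linear first-order; T(t) = T_ss + (T₀ − T_ss) e^(−t/τ).
T(623) = 50.360 + (-17.160)·e^(−623/506.61) = 50.360 + (-17.160)·0.29237 = 45.343 °C.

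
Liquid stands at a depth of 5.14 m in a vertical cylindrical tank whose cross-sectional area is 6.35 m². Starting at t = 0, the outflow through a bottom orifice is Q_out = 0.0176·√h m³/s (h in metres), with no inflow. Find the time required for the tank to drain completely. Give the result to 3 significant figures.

A dh/dt = −Q_out = −0.0176 √h.
This is separable: 2 d(√h)/dt = −0.0176/A, so √h = √h₀ − (0.0176/(2A)) t.
Tank is empty when √h = 0: t_empty = 2A√h₀/0.0176.
t_empty = 2·6.35·√5.14/0.0176 = 12.700·2.2672/0.0176 = 1636.0 s.

1640 s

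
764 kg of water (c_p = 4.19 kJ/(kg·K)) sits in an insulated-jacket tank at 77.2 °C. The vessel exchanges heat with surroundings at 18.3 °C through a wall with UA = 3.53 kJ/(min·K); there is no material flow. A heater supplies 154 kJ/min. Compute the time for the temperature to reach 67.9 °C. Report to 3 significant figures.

Unsteady energy balance on the tank contents: M c_p dT/dt = −UA(T − T_amb) + Q̇.
τ = M c_p/UA = 906.84 min; T_ss = T_amb + Q̇/UA = 18.3 + 154/3.53 = 61.926 °C.
T(t) = T_ss + (T₀ − T_ss)e^(−t/τ); set T = 67.9:
t = −τ ln[(T − T_ss)/(T₀ − T_ss)] = −906.84 · ln(0.39112) = 851.29 min.

851 min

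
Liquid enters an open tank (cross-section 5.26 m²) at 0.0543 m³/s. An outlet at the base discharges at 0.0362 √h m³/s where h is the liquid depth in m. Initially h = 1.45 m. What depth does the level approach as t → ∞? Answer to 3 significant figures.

2.25 m

Mass balance (ρ constant): A dh/dt = Q_in − 0.0362 √h. At steady state dh/dt = 0:
Q_in = 0.0362 √h_ss ⇒ √h_ss = 0.0543/0.0362 = 1.5000.
h_ss = 1.5000² = 2.2500 m. (Since h₀ = 1.45 m < h_ss, the level will rise toward this value.)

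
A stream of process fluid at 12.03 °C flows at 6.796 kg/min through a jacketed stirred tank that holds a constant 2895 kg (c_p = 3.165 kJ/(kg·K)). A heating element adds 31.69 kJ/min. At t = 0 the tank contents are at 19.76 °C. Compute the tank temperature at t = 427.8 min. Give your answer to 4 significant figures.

15.80 °C

M c_p dT/dt = ṁ c_p (T_in − T) + Q̇.
Rearrange: dT/dt = (T_ss − T)/τ with τ = M/ṁ = 425.986 min and T_ss = T_in + Q̇/(ṁ c_p) = 13.5033 °C.
This is linear first-order; T(t) = T_ss + (T₀ − T_ss) e^(−t/τ).
T(427.8) = 13.5033 + (6.25669)·e^(−427.8/425.986) = 13.5033 + (6.25669)·0.366316 = 15.7952 °C.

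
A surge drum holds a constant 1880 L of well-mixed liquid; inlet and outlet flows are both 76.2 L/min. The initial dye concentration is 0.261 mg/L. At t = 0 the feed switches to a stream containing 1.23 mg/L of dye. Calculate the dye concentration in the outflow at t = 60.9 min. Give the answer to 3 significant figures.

1.15 mg/L

Accumulation = in − out for the solute gives V dC/dt = Q(C_in − C).
Time constant τ = V/Q = 1880/76.2 = 24.672 min.
Integrating: C(t) = C_in + (C₀ − C_in) e^(−t/τ).
C(60.9) = 1.23 + (0.261 − 1.23)·e^(−60.9/24.672) = 1.23 + (-0.96900)·0.084721 = 1.1479 mg/L.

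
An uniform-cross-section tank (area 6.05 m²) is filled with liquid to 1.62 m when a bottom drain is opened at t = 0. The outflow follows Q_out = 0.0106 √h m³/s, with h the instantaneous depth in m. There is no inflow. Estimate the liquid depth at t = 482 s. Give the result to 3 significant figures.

Accumulation of liquid (constant cross-section A): A dh/dt = −0.0106 √h.
This is separable: 2 d(√h)/dt = −0.0106/A, so √h = √h₀ − (0.0106/(2A)) t.
√h = √1.62 − 0.0106·482/(2·6.05) = 1.2728 − 0.42225 = 0.85054.
h = 0.85054² = 0.72343 m.

0.723 m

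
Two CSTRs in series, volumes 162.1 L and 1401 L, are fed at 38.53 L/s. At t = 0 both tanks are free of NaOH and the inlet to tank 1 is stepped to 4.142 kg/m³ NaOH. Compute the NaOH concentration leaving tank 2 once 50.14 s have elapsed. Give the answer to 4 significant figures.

Species balance on tank i: dCᵢ/dt = (Cᵢ₋₁ − Cᵢ)/τᵢ with τᵢ = Vᵢ/Q.
τ₁ = 162.1/38.53 = 4.20711 s; τ₂ = 1401/38.53 = 36.3613 s.
Solving the cascade with C₁(0)=C₂(0)=0 gives C₂(t) = C_in[1 − (τ₁ e^(−t/τ₁) − τ₂ e^(−t/τ₂))/(τ₁ − τ₂)].
At t = 50.14: e^(−t/τ₁) = 6.66983e-06, e^(−t/τ₂) = 0.251846.
C₂ = 4.142·[1 − (4.20711·6.66983e-06 − 36.3613·0.251846)/(-32.1542)] = 4.142·0.715203 = 2.96237 kg/m³.

2.962 kg/m³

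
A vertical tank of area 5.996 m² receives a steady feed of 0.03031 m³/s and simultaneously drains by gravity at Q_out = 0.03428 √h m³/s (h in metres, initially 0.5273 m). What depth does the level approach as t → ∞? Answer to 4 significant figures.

A dh/dt = Q_in − 0.03428 √h. Steady state requires inflow = outflow:
Q_in = 0.03428 √h_ss ⇒ √h_ss = 0.03031/0.03428 = 0.884189.
h_ss = 0.884189² = 0.781790 m. (Since h₀ = 0.5273 m < h_ss, the level will rise toward this value.)

0.7818 m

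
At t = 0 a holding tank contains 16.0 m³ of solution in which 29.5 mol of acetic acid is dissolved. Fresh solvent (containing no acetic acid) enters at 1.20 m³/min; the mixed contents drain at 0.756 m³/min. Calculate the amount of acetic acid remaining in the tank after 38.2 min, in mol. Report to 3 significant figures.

Let m(t) be the amount of acetic acid. Volume: V(t) = V₀ + (Q_in − Q_out) t = 16.0 + 0.44400 t; V(38.2) = 32.961 m³.
No acetic acid enters, so dm/dt = −Q_out · (m/V).
Separate: dm/m = −Q_out dt/V(t) ⇒ ln(m/m₀) = −(Q_out/(Q_in−Q_out)) ln(V/V₀).
m = m₀ (V₀/V)^(Q_out/(Q_in−Q_out)) = 29.5 × (16.0/32.961)^(1.7027) = 8.6175 mol.

8.62 mol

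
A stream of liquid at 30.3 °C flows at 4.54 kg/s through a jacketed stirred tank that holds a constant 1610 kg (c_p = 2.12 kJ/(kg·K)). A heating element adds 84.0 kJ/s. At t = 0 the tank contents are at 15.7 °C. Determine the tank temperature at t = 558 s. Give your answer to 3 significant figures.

34.2 °C

Heat balance on the well-mixed liquid: M c_p dT/dt = ṁ c_p (T_in − T) + 84.0.
τ = M/ṁ = 354.63 s; T_ss = T_in + Q̇/(ṁ c_p) = 30.3 + 84.0/(4.54·2.12) = 39.027 °C.
Solution: T(t) = T_ss + (T₀ − T_ss) e^(−t/τ).
T(558) = 39.027 + (-23.327)·e^(−558/354.63) = 39.027 + (-23.327)·0.20732 = 34.191 °C.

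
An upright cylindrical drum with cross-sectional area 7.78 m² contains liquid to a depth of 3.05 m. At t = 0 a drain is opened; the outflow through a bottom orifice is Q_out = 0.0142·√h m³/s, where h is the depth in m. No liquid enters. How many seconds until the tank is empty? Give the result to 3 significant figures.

A dh/dt = −Q_out = −0.0142 √h.
This is separable: 2 d(√h)/dt = −0.0142/A, so √h = √h₀ − (0.0142/(2A)) t.
Set h = 0: 2√h₀ = (0.0142/A) t_empty ⇒ t_empty = 2A√h₀/0.0142.
t_empty = 2·7.78·√3.05/0.0142 = 15.560·1.7464/0.0142 = 1913.7 s.

1910 s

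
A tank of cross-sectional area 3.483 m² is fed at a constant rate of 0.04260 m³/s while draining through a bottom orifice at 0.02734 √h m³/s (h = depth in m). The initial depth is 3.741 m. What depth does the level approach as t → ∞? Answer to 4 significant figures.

2.428 m

Unsteady balance on liquid volume: A dh/dt = Q_in − 0.02734 √h. At steady state dh/dt = 0:
Q_in = 0.02734 √h_ss ⇒ √h_ss = 0.04260/0.02734 = 1.55816.
h_ss = 1.55816² = 2.42785 m. (Since h₀ = 3.741 m > h_ss, the level will fall toward this value.)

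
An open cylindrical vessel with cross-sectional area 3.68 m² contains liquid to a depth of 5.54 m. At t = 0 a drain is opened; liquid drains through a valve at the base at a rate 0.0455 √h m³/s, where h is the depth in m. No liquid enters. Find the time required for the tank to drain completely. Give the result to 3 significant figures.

381 s

A dh/dt = −Q_out = −0.0455 √h.
∫ h^(−1/2) dh = −(0.0455/A) ∫ dt, giving 2√h = 2√h₀ − (0.0455/A) t.
Tank is empty when √h = 0: t_empty = 2A√h₀/0.0455.
t_empty = 2·3.68·√5.54/0.0455 = 7.3600·2.3537/0.0455 = 380.73 s.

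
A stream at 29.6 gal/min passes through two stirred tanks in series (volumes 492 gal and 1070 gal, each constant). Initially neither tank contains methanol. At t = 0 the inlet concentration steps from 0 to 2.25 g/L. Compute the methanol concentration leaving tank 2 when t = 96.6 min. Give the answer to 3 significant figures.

Each tank obeys Vᵢ dCᵢ/dt = Q(Cᵢ₋₁ − Cᵢ), so τᵢ = Vᵢ/Q.
τ₁ = 492/29.6 = 16.622 min; τ₂ = 1070/29.6 = 36.149 min.
Solving the cascade with C₁(0)=C₂(0)=0 gives C₂(t) = C_in[1 − (τ₁ e^(−t/τ₁) − τ₂ e^(−t/τ₂))/(τ₁ − τ₂)].
At t = 96.6: e^(−t/τ₁) = 0.0029923, e^(−t/τ₂) = 0.069093.
C₂ = 2.25·[1 − (16.622·0.0029923 − 36.149·0.069093)/(-19.527)] = 2.25·0.87464 = 1.9679 g/L.

1.97 g/L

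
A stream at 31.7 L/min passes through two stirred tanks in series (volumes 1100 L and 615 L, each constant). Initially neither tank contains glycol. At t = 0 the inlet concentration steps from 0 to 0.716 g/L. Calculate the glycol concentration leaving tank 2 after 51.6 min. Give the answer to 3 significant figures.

Time constants: τᵢ = Vᵢ/Q for each well-mixed tank.
τ₁ = 1100/31.7 = 34.700 min; τ₂ = 615/31.7 = 19.401 min.
Solving the cascade with C₁(0)=C₂(0)=0 gives C₂(t) = C_in[1 − (τ₁ e^(−t/τ₁) − τ₂ e^(−t/τ₂))/(τ₁ − τ₂)].
At t = 51.6: e^(−t/τ₁) = 0.22605, e^(−t/τ₂) = 0.069969.
C₂ = 0.716·[1 − (34.700·0.22605 − 19.401·0.069969)/(15.300)] = 0.716·0.57604 = 0.41245 g/L.

0.412 g/L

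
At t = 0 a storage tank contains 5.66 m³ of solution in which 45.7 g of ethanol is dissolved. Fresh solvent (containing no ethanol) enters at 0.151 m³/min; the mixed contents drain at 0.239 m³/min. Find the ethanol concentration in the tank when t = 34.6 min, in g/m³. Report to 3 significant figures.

Let m(t) be the amount of ethanol. Volume: V(t) = V₀ + (Q_in − Q_out) t = 5.66 − 0.088000 t; V(34.6) = 2.6152 m³.
No ethanol enters, so dm/dt = −Q_out · (m/V).
dm/m = −Q_out dt/(V₀ − 0.088000 t); integrating gives ln(m/m₀) = −(Q_out/(Q_in−Q_out)) ln(V/V₀).
m = m₀ (V₀/V)^(Q_out/(Q_in−Q_out)) = 45.7 × (5.66/2.6152)^(-2.7159) = 5.6136 g.
C = m/V = 5.6136/2.6152 = 2.1465 g/m³.

2.15 g/m³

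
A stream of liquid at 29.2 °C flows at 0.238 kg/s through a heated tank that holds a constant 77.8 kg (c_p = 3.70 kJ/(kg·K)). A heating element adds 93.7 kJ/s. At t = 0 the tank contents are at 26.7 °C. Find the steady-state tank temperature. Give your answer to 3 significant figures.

Heat balance on the well-mixed liquid: M c_p dT/dt = ṁ c_p (T_in − T) + 93.7.
At steady state dT/dt = 0 ⇒ T_ss = T_in + Q̇/(ṁ c_p) = 29.2 + 93.7/(0.238·3.70) = 135.60 °C.

136 °C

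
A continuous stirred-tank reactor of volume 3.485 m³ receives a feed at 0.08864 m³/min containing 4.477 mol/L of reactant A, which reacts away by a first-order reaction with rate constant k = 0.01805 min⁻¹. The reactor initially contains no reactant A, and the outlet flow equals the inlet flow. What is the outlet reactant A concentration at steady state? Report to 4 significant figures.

Species balance: V dC/dt = Q C_in − Q C − k V C.
At steady state: 0 = Q C_in − (Q + kV) C_ss, so C_ss = Q C_in/(Q + kV).
C_ss = 0.08864·4.477/(0.08864 + 0.01805·3.485) = 0.396841/0.151544 = 2.61865 mol/L.

2.619 mol/L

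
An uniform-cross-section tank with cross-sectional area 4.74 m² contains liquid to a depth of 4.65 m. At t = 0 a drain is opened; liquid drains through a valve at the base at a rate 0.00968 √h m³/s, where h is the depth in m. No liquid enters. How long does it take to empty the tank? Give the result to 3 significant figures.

2110 s

With no inflow, A dh/dt = −0.00968 √h.
∫ h^(−1/2) dh = −(0.00968/A) ∫ dt, giving 2√h = 2√h₀ − (0.00968/A) t.
Tank is empty when √h = 0: t_empty = 2A√h₀/0.00968.
t_empty = 2·4.74·√4.65/0.00968 = 9.4800·2.1564/0.00968 = 2111.8 s.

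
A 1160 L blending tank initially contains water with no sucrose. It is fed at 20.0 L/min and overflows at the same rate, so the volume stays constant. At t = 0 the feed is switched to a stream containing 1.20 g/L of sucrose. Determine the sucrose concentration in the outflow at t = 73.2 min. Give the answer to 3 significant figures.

0.860 g/L

Transient balance on the dissolved component: V dC/dt = Q(C_in − C).
Rewrite as dC/dt + C/τ = C_in/τ, τ = V/Q = 58.000 min.
This is linear first-order; C(t) = C_in + (C₀ − C_in) e^(−t/τ).
C(73.2) = 1.20 + (0 − 1.20)·e^(−73.2/58.000) = 1.20 + (-1.2000)·0.28307 = 0.86032 g/L.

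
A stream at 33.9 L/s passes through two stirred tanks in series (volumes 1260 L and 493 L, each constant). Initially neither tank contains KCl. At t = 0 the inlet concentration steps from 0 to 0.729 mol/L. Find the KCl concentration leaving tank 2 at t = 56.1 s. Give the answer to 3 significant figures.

Time constants: τᵢ = Vᵢ/Q for each well-mixed tank.
τ₁ = 1260/33.9 = 37.168 s; τ₂ = 493/33.9 = 14.543 s.
Tank 1: C₁ = C_in(1 − e^(−t/τ₁)). Tank 2 (τ₁ ≠ τ₂): C₂ = C_in[1 − (τ₁ e^(−t/τ₁) − τ₂ e^(−t/τ₂))/(τ₁ − τ₂)].
At t = 56.1: e^(−t/τ₁) = 0.22105, e^(−t/τ₂) = 0.021119.
C₂ = 0.729·[1 − (37.168·0.22105 − 14.543·0.021119)/(22.625)] = 0.729·0.65044 = 0.47417 mol/L.

0.474 mol/L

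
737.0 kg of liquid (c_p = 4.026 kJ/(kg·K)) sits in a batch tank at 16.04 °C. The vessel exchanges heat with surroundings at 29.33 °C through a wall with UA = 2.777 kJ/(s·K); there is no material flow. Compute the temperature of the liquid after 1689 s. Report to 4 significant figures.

Lumped-capacitance energy balance: M c_p dT/dt = UA(T_amb − T).
dT/dt = (T_ss − T)/τ with T_ss = T_amb = 29.3300 °C, τ = M c_p/UA = 737.0·4.026/2.777 = 1068.48 s.
T approaches T_ss exponentially: T(t) = T_ss + (T₀ − T_ss) e^(−t/τ).
T(1689) = 29.3300 + (-13.2900)·0.205820 = 26.5947 °C.

26.59 °C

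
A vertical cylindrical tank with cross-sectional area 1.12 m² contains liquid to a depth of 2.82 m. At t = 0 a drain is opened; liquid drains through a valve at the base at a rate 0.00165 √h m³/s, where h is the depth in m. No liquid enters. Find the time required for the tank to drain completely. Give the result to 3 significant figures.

2280 s

With no inflow, A dh/dt = −0.00165 √h.
Separate and integrate: 2(√h − √h₀) = −(0.00165/A) t.
Set h = 0: 2√h₀ = (0.00165/A) t_empty ⇒ t_empty = 2A√h₀/0.00165.
t_empty = 2·1.12·√2.82/0.00165 = 2.2400·1.6793/0.00165 = 2279.8 s.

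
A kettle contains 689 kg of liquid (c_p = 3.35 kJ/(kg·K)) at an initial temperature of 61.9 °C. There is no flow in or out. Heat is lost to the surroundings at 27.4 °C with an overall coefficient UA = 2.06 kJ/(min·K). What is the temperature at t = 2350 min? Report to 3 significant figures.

31.6 °C

Heat balance on the well-mixed liquid: M c_p dT/dt = −UA(T − T_amb).
dT/dt = (T_ss − T)/τ with T_ss = T_amb = 27.400 °C, τ = M c_p/UA = 689·3.35/2.06 = 1120.5 min.
T approaches T_ss exponentially: T(t) = T_ss + (T₀ − T_ss) e^(−t/τ).
T(2350) = 27.400 + (34.500)·0.12278 = 31.636 °C.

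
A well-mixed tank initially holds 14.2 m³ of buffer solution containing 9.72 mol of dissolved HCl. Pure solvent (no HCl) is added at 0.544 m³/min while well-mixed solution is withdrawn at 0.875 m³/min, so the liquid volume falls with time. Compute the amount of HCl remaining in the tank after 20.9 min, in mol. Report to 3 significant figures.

1.66 mol

Total volume: dV/dt = Q_in − Q_out = -0.33100 m³/min, so V(t) = 14.2 − 0.33100 t and V(20.9) = 7.2821 m³.
Species balance (pure solvent in): dm/dt = −Q_out · m/V(t).
Separate: dm/m = −Q_out dt/V(t) ⇒ ln(m/m₀) = −(Q_out/(Q_in−Q_out)) ln(V/V₀).
m = m₀ (V₀/V)^(Q_out/(Q_in−Q_out)) = 9.72 × (14.2/7.2821)^(-2.6435) = 1.6633 mol.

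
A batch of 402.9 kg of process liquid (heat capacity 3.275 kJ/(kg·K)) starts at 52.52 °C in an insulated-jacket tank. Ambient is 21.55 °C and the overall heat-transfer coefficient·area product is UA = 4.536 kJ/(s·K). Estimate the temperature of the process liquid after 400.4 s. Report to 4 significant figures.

29.37 °C

Lumped-capacitance energy balance: M c_p dT/dt = UA(T_amb − T).
dT/dt = (T_ss − T)/τ with T_ss = T_amb = 21.5500 °C, τ = M c_p/UA = 402.9·3.275/4.536 = 290.895 s.
Integrating: T(t) = T_ss + (T₀ − T_ss) e^(−t/τ).
T(400.4) = 21.5500 + (30.9700)·0.252475 = 29.3691 °C.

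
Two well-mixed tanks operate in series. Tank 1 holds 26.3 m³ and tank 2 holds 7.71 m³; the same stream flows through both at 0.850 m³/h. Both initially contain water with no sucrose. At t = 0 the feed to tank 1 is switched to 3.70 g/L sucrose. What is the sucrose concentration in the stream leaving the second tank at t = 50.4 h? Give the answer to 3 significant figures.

2.68 g/L

Time constants: τᵢ = Vᵢ/Q for each well-mixed tank.
τ₁ = 26.3/0.850 = 30.941 h; τ₂ = 7.71/0.850 = 9.0706 h.
Solving the cascade with C₁(0)=C₂(0)=0 gives C₂(t) = C_in[1 − (τ₁ e^(−t/τ₁) − τ₂ e^(−t/τ₂))/(τ₁ − τ₂)].
At t = 50.4: e^(−t/τ₁) = 0.19615, e^(−t/τ₂) = 0.0038626.
C₂ = 3.70·[1 − (30.941·0.19615 − 9.0706·0.0038626)/(21.871)] = 3.70·0.72411 = 2.6792 g/L.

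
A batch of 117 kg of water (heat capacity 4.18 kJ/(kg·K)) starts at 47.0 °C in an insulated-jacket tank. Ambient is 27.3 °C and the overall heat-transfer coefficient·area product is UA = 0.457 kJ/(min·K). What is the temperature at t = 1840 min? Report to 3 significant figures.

30.8 °C

M c_p dT/dt = −UA(T − T_amb).
dT/dt = (T_ss − T)/τ with T_ss = T_amb = 27.300 °C, τ = M c_p/UA = 117·4.18/0.457 = 1070.2 min.
T approaches T_ss exponentially: T(t) = T_ss + (T₀ − T_ss) e^(−t/τ).
T(1840) = 27.300 + (19.700)·0.17918 = 30.830 °C.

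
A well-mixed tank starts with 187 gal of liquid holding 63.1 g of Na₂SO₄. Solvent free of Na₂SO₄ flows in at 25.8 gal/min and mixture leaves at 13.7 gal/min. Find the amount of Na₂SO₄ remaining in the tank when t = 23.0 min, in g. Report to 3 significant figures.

22.5 g

Total volume: dV/dt = Q_in − Q_out = 12.100 gal/min, so V(t) = 187 + 12.100 t and V(23.0) = 465.30 gal.
Solute balance: dm/dt = 0 − Q_out C = −Q_out m/V(t).
Separate: dm/m = −Q_out dt/V(t) ⇒ ln(m/m₀) = −(Q_out/(Q_in−Q_out)) ln(V/V₀).
m = m₀ (V₀/V)^(Q_out/(Q_in−Q_out)) = 63.1 × (187/465.30)^(1.1322) = 22.480 g.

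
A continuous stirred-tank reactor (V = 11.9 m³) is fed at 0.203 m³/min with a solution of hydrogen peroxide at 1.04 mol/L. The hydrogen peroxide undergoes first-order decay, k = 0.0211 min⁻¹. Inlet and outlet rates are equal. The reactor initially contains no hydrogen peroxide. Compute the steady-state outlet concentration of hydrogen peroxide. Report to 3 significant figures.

0.465 mol/L

V dC/dt = Q(C_in − C) − k V C.
Steady state (dC/dt = 0): C_ss = Q C_in/(Q + kV) = C_in/(1 + kV/Q).
C_ss = 0.203·1.04/(0.203 + 0.0211·11.9) = 0.21112/0.45409 = 0.46493 mol/L.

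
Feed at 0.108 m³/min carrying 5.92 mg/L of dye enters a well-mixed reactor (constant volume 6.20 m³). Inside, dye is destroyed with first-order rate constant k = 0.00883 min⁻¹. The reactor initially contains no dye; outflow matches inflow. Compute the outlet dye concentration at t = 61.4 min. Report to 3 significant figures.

3.14 mg/L

V dC/dt = Q(C_in − C) − k V C.
This is linear with rate a = Q/V + k = 0.026249 min⁻¹.
C_ss = Q C_in/(Q + kV) = 3.9286 mg/L; C(t) = C_ss + (C₀ − C_ss) e^(−a t).
C(61.4) = 3.9286 + (-3.9286)·e^(−0.026249·61.4) = 3.9286 + (-3.9286)·0.19955 = 3.1446 mg/L.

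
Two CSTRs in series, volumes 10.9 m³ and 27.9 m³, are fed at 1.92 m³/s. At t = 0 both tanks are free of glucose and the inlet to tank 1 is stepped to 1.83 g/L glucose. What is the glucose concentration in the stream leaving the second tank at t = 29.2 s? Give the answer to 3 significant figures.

1.43 g/L

Time constants: τᵢ = Vᵢ/Q for each well-mixed tank.
τ₁ = 10.9/1.92 = 5.6771 s; τ₂ = 27.9/1.92 = 14.531 s.
Tank 1: C₁ = C_in(1 − e^(−t/τ₁)). Tank 2 (τ₁ ≠ τ₂): C₂ = C_in[1 − (τ₁ e^(−t/τ₁) − τ₂ e^(−t/τ₂))/(τ₁ − τ₂)].
At t = 29.2: e^(−t/τ₁) = 0.0058373, e^(−t/τ₂) = 0.13406.
C₂ = 1.83·[1 − (5.6771·0.0058373 − 14.531·0.13406)/(-8.8542)] = 1.83·0.78373 = 1.4342 g/L.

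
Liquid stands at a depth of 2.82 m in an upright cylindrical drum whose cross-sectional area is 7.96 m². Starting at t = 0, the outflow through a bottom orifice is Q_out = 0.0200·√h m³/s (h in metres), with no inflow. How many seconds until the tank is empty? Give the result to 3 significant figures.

1340 s

Unsteady balance on liquid volume: A dh/dt = −0.0200 √h.
∫ h^(−1/2) dh = −(0.0200/A) ∫ dt, giving 2√h = 2√h₀ − (0.0200/A) t.
Set h = 0: 2√h₀ = (0.0200/A) t_empty ⇒ t_empty = 2A√h₀/0.0200.
t_empty = 2·7.96·√2.82/0.0200 = 15.920·1.6793/0.0200 = 1336.7 s.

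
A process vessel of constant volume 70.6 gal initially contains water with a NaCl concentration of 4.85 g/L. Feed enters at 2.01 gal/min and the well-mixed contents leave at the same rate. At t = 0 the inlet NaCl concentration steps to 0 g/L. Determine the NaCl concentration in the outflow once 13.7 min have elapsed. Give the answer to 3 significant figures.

Unsteady species balance (constant V, well mixed): V dC/dt = Q(C_in − C).
So dC/dt = (C_in − C)/τ with τ = V/Q = 70.6/2.01 = 35.124 min.
Integrating: C(t) = C_in + (C₀ − C_in) e^(−t/τ).
C(13.7) = 0 + (4.85 − 0)·e^(−13.7/35.124) = 0 + (4.8500)·0.67703 = 3.2836 g/L.

3.28 g/L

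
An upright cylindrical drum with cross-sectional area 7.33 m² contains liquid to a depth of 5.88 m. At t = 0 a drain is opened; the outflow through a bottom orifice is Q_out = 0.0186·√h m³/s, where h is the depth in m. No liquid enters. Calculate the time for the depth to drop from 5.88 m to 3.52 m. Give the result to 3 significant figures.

With no inflow, A dh/dt = −0.0186 √h.
This is separable: 2 d(√h)/dt = −0.0186/A, so √h = √h₀ − (0.0186/(2A)) t.
t = 2A(√h₀ − √h)/0.0186 = 2·7.33·(√5.88 − √3.52)/0.0186
  = 14.660 × (2.4249 − 1.8762) / 0.0186 = 432.47 s.

432 s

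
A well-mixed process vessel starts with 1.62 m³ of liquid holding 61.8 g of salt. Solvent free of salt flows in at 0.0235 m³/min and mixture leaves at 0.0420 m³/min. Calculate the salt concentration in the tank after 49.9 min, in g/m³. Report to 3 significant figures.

13.1 g/m³

Let m(t) be the amount of salt. Volume: V(t) = V₀ + (Q_in − Q_out) t = 1.62 − 0.018500 t; V(49.9) = 0.69685 m³.
No salt enters, so dm/dt = −Q_out · (m/V).
Separate: dm/m = −Q_out dt/V(t) ⇒ ln(m/m₀) = −(Q_out/(Q_in−Q_out)) ln(V/V₀).
m = m₀ (V₀/V)^(Q_out/(Q_in−Q_out)) = 61.8 × (1.62/0.69685)^(-2.2703) = 9.1037 g.
C = m/V = 9.1037/0.69685 = 13.064 g/m³.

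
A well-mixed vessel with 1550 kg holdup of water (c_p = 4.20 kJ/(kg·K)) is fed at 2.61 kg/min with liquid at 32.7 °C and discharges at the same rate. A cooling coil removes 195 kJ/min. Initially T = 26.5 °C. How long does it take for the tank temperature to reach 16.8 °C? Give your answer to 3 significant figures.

M c_p dT/dt = ṁ c_p (T_in − T) − Q̇.
τ = M/ṁ = 593.87 min; T_ss = T_in − Q̇/(ṁ c_p) = 14.911 °C.
T(t) = T_ss + (T₀ − T_ss) e^(−t/τ). Set T = 16.8:
e^(−t/τ) = (16.8 − 14.911)/(26.5 − 14.911) = 0.16298
t = −593.87 · ln(0.16298) = 1077.4 min.

1080 min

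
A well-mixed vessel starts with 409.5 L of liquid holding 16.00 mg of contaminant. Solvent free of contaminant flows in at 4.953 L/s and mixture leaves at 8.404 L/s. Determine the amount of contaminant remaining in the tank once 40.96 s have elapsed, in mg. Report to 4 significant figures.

Total volume: dV/dt = Q_in − Q_out = -3.45100 L/s, so V(t) = 409.5 − 3.45100 t and V(40.96) = 268.147 L.
Species balance (pure solvent in): dm/dt = −Q_out · m/V(t).
dm/m = −Q_out dt/(V₀ − 3.45100 t); integrating gives ln(m/m₀) = −(Q_out/(Q_in−Q_out)) ln(V/V₀).
m = m₀ (V₀/V)^(Q_out/(Q_in−Q_out)) = 16.00 × (409.5/268.147)^(-2.43524) = 5.70593 mg.

5.706 mg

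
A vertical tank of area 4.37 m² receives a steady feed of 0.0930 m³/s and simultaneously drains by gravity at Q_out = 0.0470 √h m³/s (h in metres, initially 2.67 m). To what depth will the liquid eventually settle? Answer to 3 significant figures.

3.92 m

Level balance: A dh/dt = 0.0930 − 0.0470 √h. Setting dh/dt = 0:
Q_in = 0.0470 √h_ss ⇒ √h_ss = 0.0930/0.0470 = 1.9787.
h_ss = 1.9787² = 3.9153 m. (Since h₀ = 2.67 m < h_ss, the level will rise toward this value.)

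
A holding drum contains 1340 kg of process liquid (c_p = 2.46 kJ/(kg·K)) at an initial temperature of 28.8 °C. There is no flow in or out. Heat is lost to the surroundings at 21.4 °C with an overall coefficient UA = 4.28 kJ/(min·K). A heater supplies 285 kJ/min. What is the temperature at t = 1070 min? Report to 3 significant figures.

M c_p dT/dt = −UA(T − T_amb) + Q̇.
dT/dt = (T_ss − T)/τ with T_ss = T_amb + Q̇/UA = 21.4 + 285/4.28 = 87.989 °C, τ = M c_p/UA = 1340·2.46/4.28 = 770.19 min.
This is linear first-order; T(t) = T_ss + (T₀ − T_ss) e^(−t/τ).
T(1070) = 87.989 + (-59.189)·0.24926 = 73.236 °C.

73.2 °C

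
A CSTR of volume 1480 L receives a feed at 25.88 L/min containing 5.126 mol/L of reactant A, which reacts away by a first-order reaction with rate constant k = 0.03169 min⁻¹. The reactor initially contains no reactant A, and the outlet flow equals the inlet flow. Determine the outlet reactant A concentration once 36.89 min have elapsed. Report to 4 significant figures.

Species balance: V dC/dt = Q C_in − Q C − k V C.
dC/dt = (Q/V) C_in − (Q/V + k) C; effective rate a = Q/V + k = 0.0174865 + 0.03169 = 0.0491765 min⁻¹.
C_ss = Q C_in/(Q + kV) = 1.82274 mol/L; C(t) = C_ss + (C₀ − C_ss) e^(−a t).
C(36.89) = 1.82274 + (-1.82274)·e^(−0.0491765·36.89) = 1.82274 + (-1.82274)·0.162981 = 1.52566 mol/L.

1.526 mol/L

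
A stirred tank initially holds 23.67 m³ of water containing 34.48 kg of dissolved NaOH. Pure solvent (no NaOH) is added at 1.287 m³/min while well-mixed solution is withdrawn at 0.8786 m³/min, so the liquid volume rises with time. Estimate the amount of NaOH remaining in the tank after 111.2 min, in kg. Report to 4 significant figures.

3.442 kg

Let m(t) be the amount of NaOH. Volume: V(t) = V₀ + (Q_in − Q_out) t = 23.67 + 0.408400 t; V(111.2) = 69.0841 m³.
Species balance (pure solvent in): dm/dt = −Q_out · m/V(t).
Separate: dm/m = −Q_out dt/V(t) ⇒ ln(m/m₀) = −(Q_out/(Q_in−Q_out)) ln(V/V₀).
m = m₀ (V₀/V)^(Q_out/(Q_in−Q_out)) = 34.48 × (23.67/69.0841)^(2.15132) = 3.44204 kg.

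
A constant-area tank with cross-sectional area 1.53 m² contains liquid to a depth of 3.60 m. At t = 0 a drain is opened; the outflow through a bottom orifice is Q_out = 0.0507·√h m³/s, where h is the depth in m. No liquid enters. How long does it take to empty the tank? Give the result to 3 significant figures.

115 s

With no inflow, A dh/dt = −0.0507 √h.
∫ h^(−1/2) dh = −(0.0507/A) ∫ dt, giving 2√h = 2√h₀ − (0.0507/A) t.
Tank is empty when √h = 0: t_empty = 2A√h₀/0.0507.
t_empty = 2·1.53·√3.60/0.0507 = 3.0600·1.8974/0.0507 = 114.52 s.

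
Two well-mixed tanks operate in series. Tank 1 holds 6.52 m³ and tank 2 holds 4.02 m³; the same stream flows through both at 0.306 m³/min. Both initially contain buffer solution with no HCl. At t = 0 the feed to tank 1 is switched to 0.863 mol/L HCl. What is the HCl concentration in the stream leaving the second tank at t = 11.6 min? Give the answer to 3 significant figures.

0.131 mol/L

Each tank obeys Vᵢ dCᵢ/dt = Q(Cᵢ₋₁ − Cᵢ), so τᵢ = Vᵢ/Q.
τ₁ = 6.52/0.306 = 21.307 min; τ₂ = 4.02/0.306 = 13.137 min.
Tank 1: C₁ = C_in(1 − e^(−t/τ₁)). Tank 2 (τ₁ ≠ τ₂): C₂ = C_in[1 − (τ₁ e^(−t/τ₁) − τ₂ e^(−t/τ₂))/(τ₁ − τ₂)].
At t = 11.6: e^(−t/τ₁) = 0.58018, e^(−t/τ₂) = 0.41355.
C₂ = 0.863·[1 − (21.307·0.58018 − 13.137·0.41355)/(8.1699)] = 0.863·0.15187 = 0.13107 mol/L.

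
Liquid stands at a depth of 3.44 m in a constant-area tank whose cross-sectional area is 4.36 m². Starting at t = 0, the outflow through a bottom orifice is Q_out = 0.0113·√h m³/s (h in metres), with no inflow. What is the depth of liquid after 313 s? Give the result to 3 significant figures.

2.10 m

With no inflow, A dh/dt = −0.0113 √h.
This is separable: 2 d(√h)/dt = −0.0113/A, so √h = √h₀ − (0.0113/(2A)) t.
√h = √3.44 − 0.0113·313/(2·4.36) = 1.8547 − 0.40561 = 1.4491.
h = 1.4491² = 2.0999 m.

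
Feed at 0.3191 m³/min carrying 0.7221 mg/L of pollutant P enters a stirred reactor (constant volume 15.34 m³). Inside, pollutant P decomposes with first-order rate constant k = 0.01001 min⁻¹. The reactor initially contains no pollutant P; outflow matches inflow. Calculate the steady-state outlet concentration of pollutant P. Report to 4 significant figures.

0.4875 mg/L

V dC/dt = Q(C_in − C) − k V C.
Steady state (dC/dt = 0): C_ss = Q C_in/(Q + kV) = C_in/(1 + kV/Q).
C_ss = 0.3191·0.7221/(0.3191 + 0.01001·15.34) = 0.230422/0.472653 = 0.487508 mg/L.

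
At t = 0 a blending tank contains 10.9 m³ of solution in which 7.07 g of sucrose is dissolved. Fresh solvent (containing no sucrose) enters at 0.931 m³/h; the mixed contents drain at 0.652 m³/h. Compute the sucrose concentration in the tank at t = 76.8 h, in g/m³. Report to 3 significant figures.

Let m(t) be the amount of sucrose. Volume: V(t) = V₀ + (Q_in − Q_out) t = 10.9 + 0.27900 t; V(76.8) = 32.327 m³.
No sucrose enters, so dm/dt = −Q_out · (m/V).
Separate: dm/m = −Q_out dt/V(t) ⇒ ln(m/m₀) = −(Q_out/(Q_in−Q_out)) ln(V/V₀).
m = m₀ (V₀/V)^(Q_out/(Q_in−Q_out)) = 7.07 × (10.9/32.327)^(2.3369) = 0.55727 g.
C = m/V = 0.55727/32.327 = 0.017238 g/m³.

0.0172 g/m³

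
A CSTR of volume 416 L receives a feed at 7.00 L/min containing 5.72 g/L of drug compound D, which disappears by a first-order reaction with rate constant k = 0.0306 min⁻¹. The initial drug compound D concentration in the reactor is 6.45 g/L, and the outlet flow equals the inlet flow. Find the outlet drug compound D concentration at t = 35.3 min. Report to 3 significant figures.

2.86 g/L

Accumulation = in − out − consumed: V dC/dt = Q C_in − Q C − k V C.
This is linear with rate a = Q/V + k = 0.047427 min⁻¹.
C_ss = Q C_in/(Q + kV) = 2.0294 g/L; C(t) = C_ss + (C₀ − C_ss) e^(−a t).
C(35.3) = 2.0294 + (4.4206)·e^(−0.047427·35.3) = 2.0294 + (4.4206)·0.18746 = 2.8581 g/L.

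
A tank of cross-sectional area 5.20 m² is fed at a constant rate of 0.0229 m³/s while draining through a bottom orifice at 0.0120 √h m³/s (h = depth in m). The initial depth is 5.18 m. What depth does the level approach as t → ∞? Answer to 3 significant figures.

Level balance: A dh/dt = 0.0229 − 0.0120 √h. Setting dh/dt = 0:
Q_in = 0.0120 √h_ss ⇒ √h_ss = 0.0229/0.0120 = 1.9083.
h_ss = 1.9083² = 3.6417 m. (Since h₀ = 5.18 m > h_ss, the level will fall toward this value.)

3.64 m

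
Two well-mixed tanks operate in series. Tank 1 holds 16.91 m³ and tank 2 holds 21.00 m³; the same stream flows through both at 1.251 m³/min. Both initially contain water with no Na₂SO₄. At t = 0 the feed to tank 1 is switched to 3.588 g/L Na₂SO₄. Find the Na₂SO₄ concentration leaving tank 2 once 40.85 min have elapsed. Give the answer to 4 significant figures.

Each tank obeys Vᵢ dCᵢ/dt = Q(Cᵢ₋₁ − Cᵢ), so τᵢ = Vᵢ/Q.
τ₁ = 16.91/1.251 = 13.5172 min; τ₂ = 21.00/1.251 = 16.7866 min.
Solving the cascade with C₁(0)=C₂(0)=0 gives C₂(t) = C_in[1 − (τ₁ e^(−t/τ₁) − τ₂ e^(−t/τ₂))/(τ₁ − τ₂)].
At t = 40.85: e^(−t/τ₁) = 0.0486999, e^(−t/τ₂) = 0.0877299.
C₂ = 3.588·[1 − (13.5172·0.0486999 − 16.7866·0.0877299)/(-3.26938)] = 3.588·0.750902 = 2.69424 g/L.

2.694 g/L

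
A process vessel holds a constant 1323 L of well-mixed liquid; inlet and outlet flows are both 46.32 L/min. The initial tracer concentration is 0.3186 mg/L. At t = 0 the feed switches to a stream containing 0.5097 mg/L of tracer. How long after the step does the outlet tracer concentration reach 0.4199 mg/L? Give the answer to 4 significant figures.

21.57 min

Species balance: V dC/dt = Q(C_in − C) ⇒ τ = V/Q = 28.5622 min.
C(t) = C_in + (C₀ − C_in) e^(−t/τ). Set C = 0.4199 and solve for t:
e^(−t/τ) = (C − C_in)/(C₀ − C_in) = (0.4199 − 0.5097)/(0.3186 − 0.5097) = 0.469911
t = −τ ln(…) = 28.5622 × 0.755212 = 21.5705 min.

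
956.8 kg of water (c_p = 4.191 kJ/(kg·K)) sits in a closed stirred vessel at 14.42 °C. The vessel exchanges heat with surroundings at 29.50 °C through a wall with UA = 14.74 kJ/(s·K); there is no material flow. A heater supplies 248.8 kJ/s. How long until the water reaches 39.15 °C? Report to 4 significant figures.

404.3 s

Lumped-capacitance energy balance: M c_p dT/dt = UA(T_amb − T) + Q̇.
τ = M c_p/UA = 272.045 s; T_ss = T_amb + Q̇/UA = 29.50 + 248.8/14.74 = 46.3792 °C.
T(t) = T_ss + (T₀ − T_ss)e^(−t/τ); set T = 39.15:
t = −τ ln[(T − T_ss)/(T₀ − T_ss)] = −272.045 · ln(0.226202) = 404.348 s.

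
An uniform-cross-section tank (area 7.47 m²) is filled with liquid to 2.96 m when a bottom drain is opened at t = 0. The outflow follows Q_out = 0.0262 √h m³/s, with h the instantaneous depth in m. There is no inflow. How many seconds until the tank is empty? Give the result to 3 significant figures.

With no inflow, A dh/dt = −0.0262 √h.
Separate and integrate: 2(√h − √h₀) = −(0.0262/A) t.
Tank is empty when √h = 0: t_empty = 2A√h₀/0.0262.
t_empty = 2·7.47·√2.96/0.0262 = 14.940·1.7205/0.0262 = 981.06 s.

981 s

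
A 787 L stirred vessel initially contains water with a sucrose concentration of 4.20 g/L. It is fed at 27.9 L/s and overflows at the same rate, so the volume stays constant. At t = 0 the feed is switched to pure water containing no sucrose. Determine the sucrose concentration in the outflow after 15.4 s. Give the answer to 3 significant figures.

Accumulation = in − out for the solute gives V dC/dt = Q(C_in − C).
Time constant τ = V/Q = 787/27.9 = 28.208 s.
C approaches C_in exponentially: C(t) = C_in + (C₀ − C_in) e^(−t/τ).
C(15.4) = 0 + (4.20 − 0)·e^(−15.4/28.208) = 0 + (4.2000)·0.57929 = 2.4330 g/L.

2.43 g/L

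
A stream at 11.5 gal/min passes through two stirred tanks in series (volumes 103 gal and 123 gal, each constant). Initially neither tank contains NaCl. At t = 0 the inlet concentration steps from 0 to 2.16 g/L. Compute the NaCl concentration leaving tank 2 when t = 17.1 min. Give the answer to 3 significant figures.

1.12 g/L

Species balance on tank i: dCᵢ/dt = (Cᵢ₋₁ − Cᵢ)/τᵢ with τᵢ = Vᵢ/Q.
τ₁ = 103/11.5 = 8.9565 min; τ₂ = 123/11.5 = 10.696 min.
Solving the cascade with C₁(0)=C₂(0)=0 gives C₂(t) = C_in[1 − (τ₁ e^(−t/τ₁) − τ₂ e^(−t/τ₂))/(τ₁ − τ₂)].
At t = 17.1: e^(−t/τ₁) = 0.14820, e^(−t/τ₂) = 0.20214.
C₂ = 2.16·[1 − (8.9565·0.14820 − 10.696·0.20214)/(-1.7391)] = 2.16·0.52003 = 1.1233 g/L.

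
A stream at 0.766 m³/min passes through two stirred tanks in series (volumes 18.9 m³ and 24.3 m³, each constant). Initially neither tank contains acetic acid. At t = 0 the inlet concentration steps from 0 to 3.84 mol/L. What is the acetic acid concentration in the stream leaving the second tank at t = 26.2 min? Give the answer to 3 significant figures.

0.922 mol/L

Species balance on tank i: dCᵢ/dt = (Cᵢ₋₁ − Cᵢ)/τᵢ with τᵢ = Vᵢ/Q.
τ₁ = 18.9/0.766 = 24.674 min; τ₂ = 24.3/0.766 = 31.723 min.
Solving the cascade with C₁(0)=C₂(0)=0 gives C₂(t) = C_in[1 − (τ₁ e^(−t/τ₁) − τ₂ e^(−t/τ₂))/(τ₁ − τ₂)].
At t = 26.2: e^(−t/τ₁) = 0.34581, e^(−t/τ₂) = 0.43784.
C₂ = 3.84·[1 − (24.674·0.34581 − 31.723·0.43784)/(-7.0496)] = 3.84·0.24004 = 0.92176 mol/L.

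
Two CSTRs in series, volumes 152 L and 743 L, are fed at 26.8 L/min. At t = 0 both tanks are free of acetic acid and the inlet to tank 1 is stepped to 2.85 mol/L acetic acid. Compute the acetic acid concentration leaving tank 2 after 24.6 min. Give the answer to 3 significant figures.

1.38 mol/L

Each tank obeys Vᵢ dCᵢ/dt = Q(Cᵢ₋₁ − Cᵢ), so τᵢ = Vᵢ/Q.
τ₁ = 152/26.8 = 5.6716 min; τ₂ = 743/26.8 = 27.724 min.
Tank 1: C₁ = C_in(1 − e^(−t/τ₁)). Tank 2 (τ₁ ≠ τ₂): C₂ = C_in[1 − (τ₁ e^(−t/τ₁) − τ₂ e^(−t/τ₂))/(τ₁ − τ₂)].
At t = 24.6: e^(−t/τ₁) = 0.013071, e^(−t/τ₂) = 0.41176.
C₂ = 2.85·[1 − (5.6716·0.013071 − 27.724·0.41176)/(-22.052)] = 2.85·0.48570 = 1.3843 mol/L.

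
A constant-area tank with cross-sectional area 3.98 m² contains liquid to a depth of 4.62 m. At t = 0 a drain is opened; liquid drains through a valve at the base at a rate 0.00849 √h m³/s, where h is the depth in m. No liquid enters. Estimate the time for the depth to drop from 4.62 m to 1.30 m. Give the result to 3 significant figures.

A dh/dt = −Q_out = −0.00849 √h.
Separate and integrate: 2(√h − √h₀) = −(0.00849/A) t.
t = 2A(√h₀ − √h)/0.00849 = 2·3.98·(√4.62 − √1.30)/0.00849
  = 7.9600 × (2.1494 − 1.1402) / 0.00849 = 946.24 s.

946 s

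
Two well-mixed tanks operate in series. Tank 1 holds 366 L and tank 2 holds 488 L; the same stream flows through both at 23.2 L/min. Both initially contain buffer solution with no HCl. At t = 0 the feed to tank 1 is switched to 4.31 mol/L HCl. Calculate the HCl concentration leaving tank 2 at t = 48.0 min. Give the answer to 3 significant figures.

3.17 mol/L

Species balance on tank i: dCᵢ/dt = (Cᵢ₋₁ − Cᵢ)/τᵢ with τᵢ = Vᵢ/Q.
τ₁ = 366/23.2 = 15.776 min; τ₂ = 488/23.2 = 21.034 min.
Tank 1: C₁ = C_in(1 − e^(−t/τ₁)). Tank 2 (τ₁ ≠ τ₂): C₂ = C_in[1 − (τ₁ e^(−t/τ₁) − τ₂ e^(−t/τ₂))/(τ₁ − τ₂)].
At t = 48.0: e^(−t/τ₁) = 0.047710, e^(−t/τ₂) = 0.10208.
C₂ = 4.31·[1 − (15.776·0.047710 − 21.034·0.10208)/(-5.2586)] = 4.31·0.73480 = 3.1670 mol/L.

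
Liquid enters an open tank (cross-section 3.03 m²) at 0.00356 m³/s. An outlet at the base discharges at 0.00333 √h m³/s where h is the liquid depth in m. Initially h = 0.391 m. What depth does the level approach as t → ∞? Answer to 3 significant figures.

Level balance: A dh/dt = 0.00356 − 0.00333 √h. Setting dh/dt = 0:
Q_in = 0.00333 √h_ss ⇒ √h_ss = 0.00356/0.00333 = 1.0691.
h_ss = 1.0691² = 1.1429 m. (Since h₀ = 0.391 m < h_ss, the level will rise toward this value.)

1.14 m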